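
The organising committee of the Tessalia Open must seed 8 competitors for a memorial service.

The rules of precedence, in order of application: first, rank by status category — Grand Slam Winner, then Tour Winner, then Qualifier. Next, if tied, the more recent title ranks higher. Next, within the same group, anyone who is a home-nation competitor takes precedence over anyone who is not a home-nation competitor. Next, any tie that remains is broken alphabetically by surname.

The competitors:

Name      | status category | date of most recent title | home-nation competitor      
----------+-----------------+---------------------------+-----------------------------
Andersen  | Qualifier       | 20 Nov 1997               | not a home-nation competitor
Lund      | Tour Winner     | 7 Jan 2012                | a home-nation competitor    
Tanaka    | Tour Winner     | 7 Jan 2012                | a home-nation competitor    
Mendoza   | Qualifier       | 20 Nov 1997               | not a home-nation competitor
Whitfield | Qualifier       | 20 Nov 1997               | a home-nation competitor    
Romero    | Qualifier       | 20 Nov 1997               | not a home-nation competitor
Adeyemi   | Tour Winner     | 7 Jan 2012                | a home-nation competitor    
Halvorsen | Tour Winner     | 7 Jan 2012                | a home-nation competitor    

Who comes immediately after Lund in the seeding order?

Tanaka

By status category: Adeyemi, Halvorsen, Lund and Tanaka (Tour Winner); then Whitfield, Andersen, Mendoza and Romero (Qualifier).
Adeyemi, Halvorsen, Lund and Tanaka all have date of most recent title 7 Jan 2012, so the next rule applies.
Adeyemi, Halvorsen, Lund and Tanaka are each a home-nation competitor, so the next rule applies.
Among Adeyemi, Halvorsen, Lund and Tanaka, alphabetically by surname: Adeyemi before Halvorsen before Lund before Tanaka.
Whitfield, Andersen, Mendoza and Romero all have date of most recent title 20 Nov 1997, so the next rule applies.
Among Whitfield, Andersen, Mendoza and Romero, a home-nation competitor before not a home-nation competitor: Whitfield (a home-nation competitor) before Andersen, Mendoza and Romero (not a home-nation competitor).
Among Andersen, Mendoza and Romero, alphabetically by surname: Andersen before Mendoza before Romero.
Order: Adeyemi, Halvorsen, Lund, Tanaka, Whitfield, Andersen, Mendoza, Romero.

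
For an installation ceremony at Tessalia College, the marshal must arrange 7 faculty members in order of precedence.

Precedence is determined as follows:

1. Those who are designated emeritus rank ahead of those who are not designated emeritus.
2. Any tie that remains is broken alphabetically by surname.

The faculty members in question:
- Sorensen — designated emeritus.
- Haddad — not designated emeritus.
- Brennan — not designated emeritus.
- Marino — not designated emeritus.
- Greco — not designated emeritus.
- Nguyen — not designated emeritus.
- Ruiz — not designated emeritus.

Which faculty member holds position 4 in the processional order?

By the first rule: Sorensen (designated emeritus); then Brennan, Greco, Haddad, Marino, Nguyen and Ruiz (each not designated emeritus).
Among Brennan, Greco, Haddad, Marino, Nguyen and Ruiz, alphabetically by surname: Brennan before Greco before Haddad before Marino before Nguyen before Ruiz.
Order: Sorensen, Brennan, Greco, Haddad, Marino, Nguyen, Ruiz.

Haddad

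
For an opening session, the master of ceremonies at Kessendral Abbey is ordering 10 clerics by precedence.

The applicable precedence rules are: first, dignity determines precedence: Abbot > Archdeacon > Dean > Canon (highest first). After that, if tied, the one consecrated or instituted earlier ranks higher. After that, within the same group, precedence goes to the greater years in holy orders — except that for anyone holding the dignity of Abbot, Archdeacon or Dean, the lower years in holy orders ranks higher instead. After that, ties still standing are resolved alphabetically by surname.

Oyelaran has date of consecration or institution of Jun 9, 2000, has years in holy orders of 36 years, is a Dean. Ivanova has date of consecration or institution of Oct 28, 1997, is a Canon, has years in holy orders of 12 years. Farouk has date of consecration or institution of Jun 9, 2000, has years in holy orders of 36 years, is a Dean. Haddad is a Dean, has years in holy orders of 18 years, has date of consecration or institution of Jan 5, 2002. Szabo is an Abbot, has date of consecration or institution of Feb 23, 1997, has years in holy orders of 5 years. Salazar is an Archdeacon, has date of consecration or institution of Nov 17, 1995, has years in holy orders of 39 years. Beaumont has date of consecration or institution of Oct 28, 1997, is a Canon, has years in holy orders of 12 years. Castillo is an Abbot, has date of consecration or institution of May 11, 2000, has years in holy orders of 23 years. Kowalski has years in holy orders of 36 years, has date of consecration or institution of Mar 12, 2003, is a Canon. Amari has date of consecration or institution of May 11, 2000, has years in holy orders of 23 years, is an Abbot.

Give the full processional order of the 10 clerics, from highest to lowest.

By dignity: Szabo, Amari and Castillo (Abbot); then Salazar (Archdeacon); then Farouk, Oyelaran and Haddad (Dean); then Beaumont, Ivanova and Kowalski (Canon).
Among Szabo, Amari and Castillo, by date of consecration or institution (earlier first): Szabo (Feb 23, 1997) before Amari and Castillo (May 11, 2000).
Amari and Castillo both have years in holy orders 23 years, so the next rule applies.
Among Amari and Castillo, alphabetically by surname: Amari before Castillo.
Among Farouk, Oyelaran and Haddad, by date of consecration or institution (earlier first): Farouk and Oyelaran (Jun 9, 2000) before Haddad (Jan 5, 2002).
Farouk and Oyelaran both have years in holy orders 36 years, so the next rule applies.
Among Farouk and Oyelaran, alphabetically by surname: Farouk before Oyelaran.
Among Beaumont, Ivanova and Kowalski, by date of consecration or institution (earlier first): Beaumont and Ivanova (Oct 28, 1997) before Kowalski (Mar 12, 2003).
Beaumont and Ivanova both have years in holy orders 12 years, so the next rule applies.
Among Beaumont and Ivanova, alphabetically by surname: Beaumont before Ivanova.
Full order: Szabo, Amari, Castillo, Salazar, Farouk, Oyelaran, Haddad, Beaumont, Ivanova, Kowalski.

Szabo, Amari, Castillo, Salazar, Farouk, Oyelaran, Haddad, Beaumont, Ivanova, Kowalski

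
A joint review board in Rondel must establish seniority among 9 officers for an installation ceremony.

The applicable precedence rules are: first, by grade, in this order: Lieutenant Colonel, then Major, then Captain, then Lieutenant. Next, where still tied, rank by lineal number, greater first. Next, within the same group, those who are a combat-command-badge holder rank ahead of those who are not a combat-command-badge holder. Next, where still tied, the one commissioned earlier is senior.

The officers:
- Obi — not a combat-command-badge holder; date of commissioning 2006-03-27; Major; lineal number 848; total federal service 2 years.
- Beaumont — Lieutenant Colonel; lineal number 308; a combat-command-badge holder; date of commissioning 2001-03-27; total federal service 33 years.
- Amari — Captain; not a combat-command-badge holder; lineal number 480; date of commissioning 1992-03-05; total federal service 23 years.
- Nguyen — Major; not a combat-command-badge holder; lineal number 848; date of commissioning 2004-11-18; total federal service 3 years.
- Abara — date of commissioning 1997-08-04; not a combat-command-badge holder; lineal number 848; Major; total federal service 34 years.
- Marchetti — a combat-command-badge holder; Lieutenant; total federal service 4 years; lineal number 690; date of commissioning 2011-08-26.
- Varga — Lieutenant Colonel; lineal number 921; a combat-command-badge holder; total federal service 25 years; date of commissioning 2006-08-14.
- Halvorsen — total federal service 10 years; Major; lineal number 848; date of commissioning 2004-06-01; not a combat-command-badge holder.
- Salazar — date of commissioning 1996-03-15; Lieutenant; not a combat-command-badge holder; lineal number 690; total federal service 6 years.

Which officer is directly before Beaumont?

By grade: Varga and Beaumont (Lieutenant Colonel); then Abara, Halvorsen, Nguyen and Obi (Major); then Amari (Captain); then Marchetti and Salazar (Lieutenant).
Among Varga and Beaumont, by lineal number (higher first): Varga (921) before Beaumont (308).
Abara, Halvorsen, Nguyen and Obi all have lineal number 848, so the next rule applies.
Abara, Halvorsen, Nguyen and Obi are each not a combat-command-badge holder, so the next rule applies.
Among Abara, Halvorsen, Nguyen and Obi, by date of commissioning (earlier first): Abara (1997-08-04) before Halvorsen (2004-06-01) before Nguyen (2004-11-18) before Obi (2006-03-27).
Marchetti and Salazar both have lineal number 690, so the next rule applies.
Among Marchetti and Salazar, a combat-command-badge holder before not a combat-command-badge holder: Marchetti (a combat-command-badge holder) before Salazar (not a combat-command-badge holder).
Order: Varga, Beaumont, Abara, Halvorsen, Nguyen, Obi, Amari, Marchetti, Salazar.

Varga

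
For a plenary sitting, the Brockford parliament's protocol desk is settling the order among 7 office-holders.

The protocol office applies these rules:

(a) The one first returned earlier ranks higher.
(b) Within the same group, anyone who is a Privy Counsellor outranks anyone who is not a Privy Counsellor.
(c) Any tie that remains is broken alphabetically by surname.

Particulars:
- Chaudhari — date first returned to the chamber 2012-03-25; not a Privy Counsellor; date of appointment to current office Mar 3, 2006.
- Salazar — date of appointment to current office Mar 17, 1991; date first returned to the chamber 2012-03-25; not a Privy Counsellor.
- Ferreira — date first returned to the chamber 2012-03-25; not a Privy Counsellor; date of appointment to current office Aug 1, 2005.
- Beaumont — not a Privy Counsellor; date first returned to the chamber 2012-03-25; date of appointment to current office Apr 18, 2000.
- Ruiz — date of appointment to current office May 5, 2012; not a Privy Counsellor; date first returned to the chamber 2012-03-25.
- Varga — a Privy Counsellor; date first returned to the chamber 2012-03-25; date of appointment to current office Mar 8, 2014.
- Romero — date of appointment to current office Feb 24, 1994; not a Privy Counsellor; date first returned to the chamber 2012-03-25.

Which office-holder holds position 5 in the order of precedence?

By date first returned to the chamber (earlier first): Varga, Beaumont, Chaudhari, Ferreira, Romero, Ruiz and Salazar (each 2012-03-25).
Among Varga, Beaumont, Chaudhari, Ferreira, Romero, Ruiz and Salazar, a Privy Counsellor before not a Privy Counsellor: Varga (a Privy Counsellor) before Beaumont, Chaudhari, Ferreira, Romero, Ruiz and Salazar (not a Privy Counsellor).
Among Beaumont, Chaudhari, Ferreira, Romero, Ruiz and Salazar, alphabetically by surname: Beaumont before Chaudhari before Ferreira before Romero before Ruiz before Salazar.
Order: Varga, Beaumont, Chaudhari, Ferreira, Romero, Ruiz, Salazar.

Romero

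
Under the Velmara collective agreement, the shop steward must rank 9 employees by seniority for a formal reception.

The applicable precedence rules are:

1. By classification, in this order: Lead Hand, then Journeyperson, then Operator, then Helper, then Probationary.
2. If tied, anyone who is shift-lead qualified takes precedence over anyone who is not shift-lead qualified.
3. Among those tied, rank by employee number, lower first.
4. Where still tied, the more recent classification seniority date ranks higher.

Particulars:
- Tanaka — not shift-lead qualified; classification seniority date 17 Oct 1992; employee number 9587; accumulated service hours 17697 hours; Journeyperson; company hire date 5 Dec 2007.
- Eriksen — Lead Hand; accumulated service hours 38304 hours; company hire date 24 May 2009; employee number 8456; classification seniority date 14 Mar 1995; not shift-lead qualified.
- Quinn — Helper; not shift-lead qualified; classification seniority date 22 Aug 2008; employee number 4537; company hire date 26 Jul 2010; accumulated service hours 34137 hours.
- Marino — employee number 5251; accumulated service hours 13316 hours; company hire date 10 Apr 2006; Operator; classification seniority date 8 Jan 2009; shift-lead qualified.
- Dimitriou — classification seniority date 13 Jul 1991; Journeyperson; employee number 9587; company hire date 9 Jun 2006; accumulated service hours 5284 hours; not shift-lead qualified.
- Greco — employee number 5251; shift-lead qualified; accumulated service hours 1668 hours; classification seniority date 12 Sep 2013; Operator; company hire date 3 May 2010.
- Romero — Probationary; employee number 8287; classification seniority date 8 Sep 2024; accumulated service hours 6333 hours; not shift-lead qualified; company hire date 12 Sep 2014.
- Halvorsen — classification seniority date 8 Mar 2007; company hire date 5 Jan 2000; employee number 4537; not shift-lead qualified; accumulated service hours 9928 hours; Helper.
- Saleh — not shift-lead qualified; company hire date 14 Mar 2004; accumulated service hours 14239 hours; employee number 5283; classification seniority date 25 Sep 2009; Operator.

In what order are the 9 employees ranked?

By classification: Eriksen (Lead Hand); then Tanaka and Dimitriou (Journeyperson); then Greco, Marino and Saleh (Operator); then Quinn and Halvorsen (Helper); then Romero (Probationary).
Tanaka and Dimitriou are each not shift-lead qualified, so the next rule applies.
Tanaka and Dimitriou both have employee number 9587, so the next rule applies.
Among Tanaka and Dimitriou, by classification seniority date (later first): Tanaka (17 Oct 1992) before Dimitriou (13 Jul 1991).
Among Greco, Marino and Saleh, shift-lead qualified before not shift-lead qualified: Greco and Marino (shift-lead qualified) before Saleh (not shift-lead qualified).
Greco and Marino both have employee number 5251, so the next rule applies.
Among Greco and Marino, by classification seniority date (later first): Greco (12 Sep 2013) before Marino (8 Jan 2009).
Quinn and Halvorsen are each not shift-lead qualified, so the next rule applies.
Quinn and Halvorsen both have employee number 4537, so the next rule applies.
Among Quinn and Halvorsen, by classification seniority date (later first): Quinn (22 Aug 2008) before Halvorsen (8 Mar 2007).
Full order: Eriksen, Tanaka, Dimitriou, Greco, Marino, Saleh, Quinn, Halvorsen, Romero.

Eriksen, Tanaka, Dimitriou, Greco, Marino, Saleh, Quinn, Halvorsen, Romero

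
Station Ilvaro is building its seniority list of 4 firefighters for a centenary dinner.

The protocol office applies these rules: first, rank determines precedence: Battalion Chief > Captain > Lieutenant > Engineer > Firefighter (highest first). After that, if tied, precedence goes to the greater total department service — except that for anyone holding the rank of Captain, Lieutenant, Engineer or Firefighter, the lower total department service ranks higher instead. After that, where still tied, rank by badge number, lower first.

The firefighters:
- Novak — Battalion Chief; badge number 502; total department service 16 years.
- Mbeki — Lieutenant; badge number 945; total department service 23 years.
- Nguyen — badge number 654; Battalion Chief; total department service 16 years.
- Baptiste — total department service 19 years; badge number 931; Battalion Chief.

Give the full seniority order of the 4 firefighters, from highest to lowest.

Baptiste, Novak, Nguyen, Mbeki

By rank: Baptiste, Novak and Nguyen (Battalion Chief); then Mbeki (Lieutenant).
Among Baptiste, Novak and Nguyen, by total department service (higher first): Baptiste (19 years) before Novak and Nguyen (16 years).
Among Novak and Nguyen, by badge number (lower first): Novak (502) before Nguyen (654).
Full order: Baptiste, Novak, Nguyen, Mbeki.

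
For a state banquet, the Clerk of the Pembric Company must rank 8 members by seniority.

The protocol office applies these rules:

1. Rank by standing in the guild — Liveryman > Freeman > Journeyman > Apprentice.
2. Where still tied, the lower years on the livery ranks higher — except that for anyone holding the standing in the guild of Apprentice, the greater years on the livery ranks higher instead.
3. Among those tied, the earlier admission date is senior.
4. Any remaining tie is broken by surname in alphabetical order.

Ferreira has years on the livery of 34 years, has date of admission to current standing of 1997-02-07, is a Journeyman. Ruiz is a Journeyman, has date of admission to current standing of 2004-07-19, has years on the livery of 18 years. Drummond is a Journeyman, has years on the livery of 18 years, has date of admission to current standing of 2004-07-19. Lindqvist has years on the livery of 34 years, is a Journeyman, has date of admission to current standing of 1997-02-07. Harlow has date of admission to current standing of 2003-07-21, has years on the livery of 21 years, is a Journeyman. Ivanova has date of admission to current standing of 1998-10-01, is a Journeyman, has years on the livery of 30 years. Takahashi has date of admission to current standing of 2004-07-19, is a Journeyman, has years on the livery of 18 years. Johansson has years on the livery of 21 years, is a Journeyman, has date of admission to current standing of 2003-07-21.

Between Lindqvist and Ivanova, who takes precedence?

By standing in the guild: Drummond, Ruiz, Takahashi, Harlow, Johansson, Ivanova, Ferreira and Lindqvist (Journeyman).
Among Drummond, Ruiz, Takahashi, Harlow, Johansson, Ivanova, Ferreira and Lindqvist, by years on the livery (lower first): Drummond, Ruiz and Takahashi (18 years) before Harlow and Johansson (21 years) before Ivanova (30 years) before Ferreira and Lindqvist (34 years).
Drummond, Ruiz and Takahashi all have date of admission to current standing 2004-07-19, so the next rule applies.
Among Drummond, Ruiz and Takahashi, alphabetically by surname: Drummond before Ruiz before Takahashi.
Harlow and Johansson both have date of admission to current standing 2003-07-21, so the next rule applies.
Among Harlow and Johansson, alphabetically by surname: Harlow before Johansson.
Ferreira and Lindqvist both have date of admission to current standing 1997-02-07, so the next rule applies.
Among Ferreira and Lindqvist, alphabetically by surname: Ferreira before Lindqvist.
So Ivanova takes precedence.

Ivanova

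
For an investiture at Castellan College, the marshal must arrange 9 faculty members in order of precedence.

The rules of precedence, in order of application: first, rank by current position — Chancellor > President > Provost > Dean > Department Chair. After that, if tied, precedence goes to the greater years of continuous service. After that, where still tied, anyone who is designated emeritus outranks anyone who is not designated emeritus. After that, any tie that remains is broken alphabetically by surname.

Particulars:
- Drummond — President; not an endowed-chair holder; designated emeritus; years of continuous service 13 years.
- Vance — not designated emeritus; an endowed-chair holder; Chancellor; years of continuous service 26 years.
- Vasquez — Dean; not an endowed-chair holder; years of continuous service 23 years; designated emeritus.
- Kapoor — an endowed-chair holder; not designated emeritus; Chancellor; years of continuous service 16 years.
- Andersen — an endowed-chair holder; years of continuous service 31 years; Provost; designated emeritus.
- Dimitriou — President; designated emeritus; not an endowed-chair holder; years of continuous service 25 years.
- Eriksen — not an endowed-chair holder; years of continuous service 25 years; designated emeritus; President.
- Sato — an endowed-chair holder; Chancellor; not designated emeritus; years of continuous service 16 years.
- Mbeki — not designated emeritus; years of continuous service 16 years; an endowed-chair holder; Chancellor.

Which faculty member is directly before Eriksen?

Dimitriou

By current position: Vance, Kapoor, Mbeki and Sato (Chancellor); then Dimitriou, Eriksen and Drummond (President); then Andersen (Provost); then Vasquez (Dean).
Among Vance, Kapoor, Mbeki and Sato, by years of continuous service (higher first): Vance (26 years) before Kapoor, Mbeki and Sato (16 years).
Kapoor, Mbeki and Sato are each not designated emeritus, so the next rule applies.
Among Kapoor, Mbeki and Sato, alphabetically by surname: Kapoor before Mbeki before Sato.
Among Dimitriou, Eriksen and Drummond, by years of continuous service (higher first): Dimitriou and Eriksen (25 years) before Drummond (13 years).
Dimitriou and Eriksen are each designated emeritus, so the next rule applies.
Among Dimitriou and Eriksen, alphabetically by surname: Dimitriou before Eriksen.
Order: Vance, Kapoor, Mbeki, Sato, Dimitriou, Eriksen, Drummond, Andersen, Vasquez.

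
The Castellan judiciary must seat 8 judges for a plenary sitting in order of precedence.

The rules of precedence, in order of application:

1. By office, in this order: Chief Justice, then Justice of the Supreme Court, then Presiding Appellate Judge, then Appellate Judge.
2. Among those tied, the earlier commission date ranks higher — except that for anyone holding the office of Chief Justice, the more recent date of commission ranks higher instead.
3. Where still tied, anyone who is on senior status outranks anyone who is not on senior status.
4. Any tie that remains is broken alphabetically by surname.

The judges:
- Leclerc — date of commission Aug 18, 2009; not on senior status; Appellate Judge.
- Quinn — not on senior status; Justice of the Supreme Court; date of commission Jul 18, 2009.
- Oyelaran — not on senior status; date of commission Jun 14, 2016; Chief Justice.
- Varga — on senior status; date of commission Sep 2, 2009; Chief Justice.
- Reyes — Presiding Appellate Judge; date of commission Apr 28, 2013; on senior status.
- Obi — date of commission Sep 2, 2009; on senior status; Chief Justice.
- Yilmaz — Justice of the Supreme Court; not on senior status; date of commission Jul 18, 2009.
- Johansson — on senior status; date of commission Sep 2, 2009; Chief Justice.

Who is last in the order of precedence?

Leclerc

By office: Oyelaran, Johansson, Obi and Varga (Chief Justice); then Quinn and Yilmaz (Justice of the Supreme Court); then Reyes (Presiding Appellate Judge); then Leclerc (Appellate Judge).
Among Oyelaran, Johansson, Obi and Varga, by date of commission (later first) (reversed rule for this group): Oyelaran (Jun 14, 2016) before Johansson, Obi and Varga (Sep 2, 2009).
Johansson, Obi and Varga are each on senior status, so the next rule applies.
Among Johansson, Obi and Varga, alphabetically by surname: Johansson before Obi before Varga.
Quinn and Yilmaz both have date of commission Jul 18, 2009, so the next rule applies.
Quinn and Yilmaz are each not on senior status, so the next rule applies.
Among Quinn and Yilmaz, alphabetically by surname: Quinn before Yilmaz.
Order: Oyelaran, Johansson, Obi, Varga, Quinn, Yilmaz, Reyes, Leclerc.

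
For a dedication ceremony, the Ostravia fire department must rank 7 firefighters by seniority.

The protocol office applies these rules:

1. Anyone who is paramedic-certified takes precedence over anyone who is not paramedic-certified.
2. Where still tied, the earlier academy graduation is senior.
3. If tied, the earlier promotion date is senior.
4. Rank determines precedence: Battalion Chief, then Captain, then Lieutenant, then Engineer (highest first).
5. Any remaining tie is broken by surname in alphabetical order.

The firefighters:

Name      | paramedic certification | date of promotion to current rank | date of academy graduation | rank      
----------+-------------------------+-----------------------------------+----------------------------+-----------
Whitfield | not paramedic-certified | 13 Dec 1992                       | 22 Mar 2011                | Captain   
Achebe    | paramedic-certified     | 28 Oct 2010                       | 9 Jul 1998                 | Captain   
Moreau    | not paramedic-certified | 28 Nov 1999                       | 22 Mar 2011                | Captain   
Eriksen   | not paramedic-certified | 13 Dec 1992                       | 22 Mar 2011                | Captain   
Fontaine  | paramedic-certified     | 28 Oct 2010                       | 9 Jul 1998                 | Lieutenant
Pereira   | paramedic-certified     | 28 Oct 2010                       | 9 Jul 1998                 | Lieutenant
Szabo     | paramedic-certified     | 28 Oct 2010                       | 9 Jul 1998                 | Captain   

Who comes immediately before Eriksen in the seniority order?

By the first rule: Achebe, Szabo, Fontaine and Pereira (each paramedic-certified); then Eriksen, Whitfield and Moreau (each not paramedic-certified).
Achebe, Szabo, Fontaine and Pereira all have date of academy graduation 9 Jul 1998, so the next rule applies.
Achebe, Szabo, Fontaine and Pereira all have date of promotion to current rank 28 Oct 2010, so the next rule applies.
Among Achebe, Szabo, Fontaine and Pereira, by rank: Achebe and Szabo (Captain) before Fontaine and Pereira (Lieutenant).
Among Achebe and Szabo, alphabetically by surname: Achebe before Szabo.
Among Fontaine and Pereira, alphabetically by surname: Fontaine before Pereira.
Eriksen, Whitfield and Moreau all have date of academy graduation 22 Mar 2011, so the next rule applies.
Among Eriksen, Whitfield and Moreau, by date of promotion to current rank (earlier first): Eriksen and Whitfield (13 Dec 1992) before Moreau (28 Nov 1999).
Eriksen and Whitfield are each Captain, so the next rule applies.
Among Eriksen and Whitfield, alphabetically by surname: Eriksen before Whitfield.
Order: Achebe, Szabo, Fontaine, Pereira, Eriksen, Whitfield, Moreau.

Pereira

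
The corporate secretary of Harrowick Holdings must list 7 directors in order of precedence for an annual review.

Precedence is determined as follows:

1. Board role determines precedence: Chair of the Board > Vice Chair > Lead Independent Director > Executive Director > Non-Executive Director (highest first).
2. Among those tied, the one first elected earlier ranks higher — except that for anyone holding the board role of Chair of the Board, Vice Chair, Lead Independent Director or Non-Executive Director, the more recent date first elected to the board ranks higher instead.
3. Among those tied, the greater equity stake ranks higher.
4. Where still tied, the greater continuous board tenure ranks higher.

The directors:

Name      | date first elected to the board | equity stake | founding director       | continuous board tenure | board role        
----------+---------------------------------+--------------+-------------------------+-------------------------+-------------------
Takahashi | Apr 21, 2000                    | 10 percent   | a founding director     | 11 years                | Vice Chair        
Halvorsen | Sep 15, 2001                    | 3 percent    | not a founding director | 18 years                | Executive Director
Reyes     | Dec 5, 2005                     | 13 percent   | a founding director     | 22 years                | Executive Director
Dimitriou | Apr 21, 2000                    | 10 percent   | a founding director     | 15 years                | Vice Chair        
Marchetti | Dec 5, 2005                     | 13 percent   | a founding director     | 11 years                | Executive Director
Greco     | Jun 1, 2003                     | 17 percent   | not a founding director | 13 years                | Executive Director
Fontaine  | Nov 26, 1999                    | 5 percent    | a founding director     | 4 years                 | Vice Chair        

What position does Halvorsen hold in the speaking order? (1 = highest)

4

By board role: Dimitriou, Takahashi and Fontaine (Vice Chair); then Halvorsen, Greco, Reyes and Marchetti (Executive Director).
Among Dimitriou, Takahashi and Fontaine, by date first elected to the board (later first) (reversed rule for this group): Dimitriou and Takahashi (Apr 21, 2000) before Fontaine (Nov 26, 1999).
Dimitriou and Takahashi both have equity stake 10 percent, so the next rule applies.
Among Dimitriou and Takahashi, by continuous board tenure (higher first): Dimitriou (15 years) before Takahashi (11 years).
Among Halvorsen, Greco, Reyes and Marchetti, by date first elected to the board (earlier first): Halvorsen (Sep 15, 2001) before Greco (Jun 1, 2003) before Reyes and Marchetti (Dec 5, 2005).
Reyes and Marchetti both have equity stake 13 percent, so the next rule applies.
Among Reyes and Marchetti, by continuous board tenure (higher first): Reyes (22 years) before Marchetti (11 years).
Order: Dimitriou, Takahashi, Fontaine, Halvorsen, Greco, Reyes, Marchetti. So position 4.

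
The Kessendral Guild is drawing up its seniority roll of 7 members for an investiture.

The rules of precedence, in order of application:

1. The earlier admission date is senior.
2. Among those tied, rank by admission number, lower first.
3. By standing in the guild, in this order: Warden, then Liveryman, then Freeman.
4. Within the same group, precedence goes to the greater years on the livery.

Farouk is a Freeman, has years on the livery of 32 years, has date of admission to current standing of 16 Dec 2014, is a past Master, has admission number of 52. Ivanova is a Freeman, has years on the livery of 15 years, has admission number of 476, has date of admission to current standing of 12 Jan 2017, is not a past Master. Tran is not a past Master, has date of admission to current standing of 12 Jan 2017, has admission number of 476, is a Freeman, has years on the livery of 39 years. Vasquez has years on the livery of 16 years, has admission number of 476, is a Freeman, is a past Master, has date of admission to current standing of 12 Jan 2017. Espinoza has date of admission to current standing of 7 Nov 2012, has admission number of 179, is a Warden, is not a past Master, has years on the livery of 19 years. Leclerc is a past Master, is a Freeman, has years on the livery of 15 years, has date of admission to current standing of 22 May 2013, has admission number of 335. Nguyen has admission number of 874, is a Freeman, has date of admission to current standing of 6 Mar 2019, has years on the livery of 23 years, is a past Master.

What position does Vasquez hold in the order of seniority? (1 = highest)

By date of admission to current standing (earlier first): Espinoza (7 Nov 2012); then Leclerc (22 May 2013); then Farouk (16 Dec 2014); then Tran, Vasquez and Ivanova (each 12 Jan 2017); then Nguyen (6 Mar 2019).
Tran, Vasquez and Ivanova all have admission number 476, so the next rule applies.
Tran, Vasquez and Ivanova are each Freeman, so the next rule applies.
Among Tran, Vasquez and Ivanova, by years on the livery (higher first): Tran (39 years) before Vasquez (16 years) before Ivanova (15 years).
Order: Espinoza, Leclerc, Farouk, Tran, Vasquez, Ivanova, Nguyen. So position 5.

5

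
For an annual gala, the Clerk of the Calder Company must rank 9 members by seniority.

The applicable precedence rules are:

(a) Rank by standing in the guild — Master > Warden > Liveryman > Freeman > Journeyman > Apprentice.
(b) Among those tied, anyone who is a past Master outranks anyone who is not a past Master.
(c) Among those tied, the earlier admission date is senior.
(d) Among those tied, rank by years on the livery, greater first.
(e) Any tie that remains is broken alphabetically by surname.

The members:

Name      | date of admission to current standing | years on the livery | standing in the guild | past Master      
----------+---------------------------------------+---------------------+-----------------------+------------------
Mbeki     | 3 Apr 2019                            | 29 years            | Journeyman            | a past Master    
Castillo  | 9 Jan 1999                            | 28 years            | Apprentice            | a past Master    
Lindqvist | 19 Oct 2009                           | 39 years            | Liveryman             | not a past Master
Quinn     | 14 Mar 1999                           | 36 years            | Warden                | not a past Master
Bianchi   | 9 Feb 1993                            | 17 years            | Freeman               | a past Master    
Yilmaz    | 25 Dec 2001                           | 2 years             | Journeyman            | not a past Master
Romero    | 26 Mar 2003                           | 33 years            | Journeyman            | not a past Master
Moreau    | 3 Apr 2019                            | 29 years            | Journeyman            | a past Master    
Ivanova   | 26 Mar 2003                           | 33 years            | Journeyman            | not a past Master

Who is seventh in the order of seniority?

By standing in the guild: Quinn (Warden); then Lindqvist (Liveryman); then Bianchi (Freeman); then Mbeki, Moreau, Yilmaz, Ivanova and Romero (Journeyman); then Castillo (Apprentice).
Among Mbeki, Moreau, Yilmaz, Ivanova and Romero, a past Master before not a past Master: Mbeki and Moreau (a past Master) before Yilmaz, Ivanova and Romero (not a past Master).
Mbeki and Moreau both have date of admission to current standing 3 Apr 2019, so the next rule applies.
Mbeki and Moreau both have years on the livery 29 years, so the next rule applies.
Among Mbeki and Moreau, alphabetically by surname: Mbeki before Moreau.
Among Yilmaz, Ivanova and Romero, by date of admission to current standing (earlier first): Yilmaz (25 Dec 2001) before Ivanova and Romero (26 Mar 2003).
Ivanova and Romero both have years on the livery 33 years, so the next rule applies.
Among Ivanova and Romero, alphabetically by surname: Ivanova before Romero.
Order: Quinn, Lindqvist, Bianchi, Mbeki, Moreau, Yilmaz, Ivanova, Romero, Castillo.

Ivanova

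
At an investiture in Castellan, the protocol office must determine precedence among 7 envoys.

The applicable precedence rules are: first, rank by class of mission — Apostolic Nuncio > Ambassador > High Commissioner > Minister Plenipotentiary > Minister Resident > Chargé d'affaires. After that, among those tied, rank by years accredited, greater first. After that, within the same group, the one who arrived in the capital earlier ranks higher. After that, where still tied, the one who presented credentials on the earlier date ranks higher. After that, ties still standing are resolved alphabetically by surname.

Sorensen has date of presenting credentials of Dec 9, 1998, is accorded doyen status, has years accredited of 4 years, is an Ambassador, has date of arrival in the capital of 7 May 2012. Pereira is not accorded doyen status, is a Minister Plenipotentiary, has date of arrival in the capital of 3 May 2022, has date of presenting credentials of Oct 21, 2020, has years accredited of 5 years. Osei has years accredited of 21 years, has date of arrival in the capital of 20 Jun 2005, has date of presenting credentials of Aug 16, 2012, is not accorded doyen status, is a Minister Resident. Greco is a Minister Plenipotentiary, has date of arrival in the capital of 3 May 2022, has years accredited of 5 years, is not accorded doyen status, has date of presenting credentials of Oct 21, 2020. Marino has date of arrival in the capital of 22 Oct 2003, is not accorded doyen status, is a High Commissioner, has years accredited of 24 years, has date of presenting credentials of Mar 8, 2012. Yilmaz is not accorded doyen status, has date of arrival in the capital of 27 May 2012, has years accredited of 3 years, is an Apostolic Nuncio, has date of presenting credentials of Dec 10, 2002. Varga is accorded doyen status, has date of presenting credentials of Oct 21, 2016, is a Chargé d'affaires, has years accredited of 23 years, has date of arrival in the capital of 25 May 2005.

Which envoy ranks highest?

Yilmaz

By class of mission: Yilmaz (Apostolic Nuncio); then Sorensen (Ambassador); then Marino (High Commissioner); then Greco and Pereira (Minister Plenipotentiary); then Osei (Minister Resident); then Varga (Chargé d'affaires).
Greco and Pereira both have years accredited 5 years, so the next rule applies.
Greco and Pereira both have date of arrival in the capital 3 May 2022, so the next rule applies.
Greco and Pereira both have date of presenting credentials Oct 21, 2020, so the next rule applies.
Among Greco and Pereira, alphabetically by surname: Greco before Pereira.
Order: Yilmaz, Sorensen, Marino, Greco, Pereira, Osei, Varga.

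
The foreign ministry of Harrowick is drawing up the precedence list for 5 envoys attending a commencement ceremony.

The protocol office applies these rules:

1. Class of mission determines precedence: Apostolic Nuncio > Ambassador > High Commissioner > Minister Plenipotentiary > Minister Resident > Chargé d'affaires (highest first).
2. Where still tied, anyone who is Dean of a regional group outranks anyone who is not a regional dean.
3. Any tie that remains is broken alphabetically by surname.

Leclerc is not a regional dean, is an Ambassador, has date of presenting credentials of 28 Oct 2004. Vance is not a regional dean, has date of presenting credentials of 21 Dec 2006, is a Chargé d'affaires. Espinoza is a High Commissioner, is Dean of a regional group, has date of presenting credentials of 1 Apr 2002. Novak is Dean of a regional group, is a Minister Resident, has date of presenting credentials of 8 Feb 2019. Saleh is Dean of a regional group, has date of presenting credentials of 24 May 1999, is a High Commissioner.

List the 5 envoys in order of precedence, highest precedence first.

By class of mission: Leclerc (Ambassador); then Espinoza and Saleh (High Commissioner); then Novak (Minister Resident); then Vance (Chargé d'affaires).
Espinoza and Saleh are each Dean of a regional group, so the next rule applies.
Among Espinoza and Saleh, alphabetically by surname: Espinoza before Saleh.
Full order: Leclerc, Espinoza, Saleh, Novak, Vance.

Leclerc, Espinoza, Saleh, Novak, Vance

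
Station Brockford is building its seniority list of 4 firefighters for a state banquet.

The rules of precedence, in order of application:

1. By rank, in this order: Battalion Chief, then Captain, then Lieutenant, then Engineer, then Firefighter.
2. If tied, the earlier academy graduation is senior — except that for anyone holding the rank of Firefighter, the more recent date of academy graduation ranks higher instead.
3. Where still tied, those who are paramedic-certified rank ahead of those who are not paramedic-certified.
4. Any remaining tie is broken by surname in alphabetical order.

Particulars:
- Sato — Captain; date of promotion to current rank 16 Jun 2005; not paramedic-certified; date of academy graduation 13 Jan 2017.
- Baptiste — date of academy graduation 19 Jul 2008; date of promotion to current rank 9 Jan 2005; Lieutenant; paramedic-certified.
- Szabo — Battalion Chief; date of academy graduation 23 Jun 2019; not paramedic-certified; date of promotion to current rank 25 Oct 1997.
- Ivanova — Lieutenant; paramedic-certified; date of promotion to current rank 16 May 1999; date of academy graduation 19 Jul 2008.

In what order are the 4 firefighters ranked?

By rank: Szabo (Battalion Chief); then Sato (Captain); then Baptiste and Ivanova (Lieutenant).
Baptiste and Ivanova both have date of academy graduation 19 Jul 2008, so the next rule applies.
Baptiste and Ivanova are each paramedic-certified, so the next rule applies.
Among Baptiste and Ivanova, alphabetically by surname: Baptiste before Ivanova.
Full order: Szabo, Sato, Baptiste, Ivanova.

Szabo, Sato, Baptiste, Ivanova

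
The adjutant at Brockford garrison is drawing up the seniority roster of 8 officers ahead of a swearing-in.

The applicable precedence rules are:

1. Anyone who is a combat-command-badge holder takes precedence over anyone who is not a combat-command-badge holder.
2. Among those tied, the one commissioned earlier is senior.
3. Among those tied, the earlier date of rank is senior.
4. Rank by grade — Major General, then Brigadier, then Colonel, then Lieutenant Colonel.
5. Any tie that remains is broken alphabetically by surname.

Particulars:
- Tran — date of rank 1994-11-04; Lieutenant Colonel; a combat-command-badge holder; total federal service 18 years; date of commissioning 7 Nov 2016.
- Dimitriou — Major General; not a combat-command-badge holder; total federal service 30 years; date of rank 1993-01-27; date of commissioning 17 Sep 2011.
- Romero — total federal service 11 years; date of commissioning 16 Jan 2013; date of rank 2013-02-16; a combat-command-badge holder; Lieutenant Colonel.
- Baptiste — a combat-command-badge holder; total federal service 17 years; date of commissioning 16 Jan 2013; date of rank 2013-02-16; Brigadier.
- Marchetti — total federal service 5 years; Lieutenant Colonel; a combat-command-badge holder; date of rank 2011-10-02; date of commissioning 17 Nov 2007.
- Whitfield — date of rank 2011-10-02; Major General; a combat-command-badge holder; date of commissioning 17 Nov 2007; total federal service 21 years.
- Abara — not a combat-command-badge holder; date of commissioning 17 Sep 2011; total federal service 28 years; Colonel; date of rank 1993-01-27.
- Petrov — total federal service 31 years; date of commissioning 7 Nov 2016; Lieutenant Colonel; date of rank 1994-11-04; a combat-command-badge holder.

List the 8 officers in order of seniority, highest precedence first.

Whitfield, Marchetti, Baptiste, Romero, Petrov, Tran, Dimitriou, Abara

By the first rule: Whitfield, Marchetti, Baptiste, Romero, Petrov and Tran (each a combat-command-badge holder); then Dimitriou and Abara (both not a combat-command-badge holder).
Among Whitfield, Marchetti, Baptiste, Romero, Petrov and Tran, by date of commissioning (earlier first): Whitfield and Marchetti (17 Nov 2007) before Baptiste and Romero (16 Jan 2013) before Petrov and Tran (7 Nov 2016).
Whitfield and Marchetti both have date of rank 2011-10-02, so the next rule applies.
Among Whitfield and Marchetti, by grade: Whitfield (Major General) before Marchetti (Lieutenant Colonel).
Baptiste and Romero both have date of rank 2013-02-16, so the next rule applies.
Among Baptiste and Romero, by grade: Baptiste (Brigadier) before Romero (Lieutenant Colonel).
Petrov and Tran both have date of rank 1994-11-04, so the next rule applies.
Petrov and Tran are each Lieutenant Colonel, so the next rule applies.
Among Petrov and Tran, alphabetically by surname: Petrov before Tran.
Dimitriou and Abara both have date of commissioning 17 Sep 2011, so the next rule applies.
Dimitriou and Abara both have date of rank 1993-01-27, so the next rule applies.
Among Dimitriou and Abara, by grade: Dimitriou (Major General) before Abara (Colonel).
Full order: Whitfield, Marchetti, Baptiste, Romero, Petrov, Tran, Dimitriou, Abara.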